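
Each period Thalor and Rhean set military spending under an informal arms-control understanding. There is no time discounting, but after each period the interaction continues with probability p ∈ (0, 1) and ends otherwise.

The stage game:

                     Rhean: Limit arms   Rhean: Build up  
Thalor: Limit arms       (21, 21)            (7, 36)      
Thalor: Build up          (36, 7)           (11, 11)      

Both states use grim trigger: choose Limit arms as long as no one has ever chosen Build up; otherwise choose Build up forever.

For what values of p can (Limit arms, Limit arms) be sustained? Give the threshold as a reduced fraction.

Expected cooperation value is 21 + p·21 + p²·21 + … = 21/(1−p); deviation gives 36 + p·11/(1−p).
21 ≥ 36(1−p) + 11p ⇒ 25p ≥ 15 ⇒ p ≥ 15/25 = 3/5.

3/5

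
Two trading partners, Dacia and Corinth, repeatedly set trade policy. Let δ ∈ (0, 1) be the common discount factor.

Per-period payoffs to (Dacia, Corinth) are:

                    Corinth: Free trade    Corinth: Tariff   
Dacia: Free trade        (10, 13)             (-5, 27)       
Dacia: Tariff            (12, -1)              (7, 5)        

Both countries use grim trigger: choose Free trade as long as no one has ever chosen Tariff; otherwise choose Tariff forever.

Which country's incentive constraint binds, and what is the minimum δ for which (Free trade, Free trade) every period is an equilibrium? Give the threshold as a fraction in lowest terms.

For Dacia: deviation gain 12−10 = 2, per-period punishment loss 10−7 = 3. IC gives δ ≥ 2/5.
For Corinth: gain 14, loss 8 per period, so δ ≥ 14/22 = 7/11.
The tighter constraint is Corinth's, so cooperation needs δ ≥ 7/11.

Corinth; δ ≥ 7/11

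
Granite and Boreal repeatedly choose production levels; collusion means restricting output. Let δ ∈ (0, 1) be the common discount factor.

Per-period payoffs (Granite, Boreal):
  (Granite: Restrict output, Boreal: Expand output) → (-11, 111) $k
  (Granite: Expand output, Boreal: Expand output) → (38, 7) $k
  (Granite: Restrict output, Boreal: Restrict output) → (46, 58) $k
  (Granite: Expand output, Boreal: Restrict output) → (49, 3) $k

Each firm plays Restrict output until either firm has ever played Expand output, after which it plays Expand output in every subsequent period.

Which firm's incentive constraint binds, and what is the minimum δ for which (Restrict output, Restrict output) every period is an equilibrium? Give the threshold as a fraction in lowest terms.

Boreal; δ ≥ 53/104

For Granite: deviation gain 49−46 = 3, per-period punishment loss 46−38 = 8. IC gives δ ≥ 3/11.
For Boreal: gain 53, loss 51 per period, so δ ≥ 53/104.
The tighter constraint is Boreal's, so cooperation needs δ ≥ 53/104.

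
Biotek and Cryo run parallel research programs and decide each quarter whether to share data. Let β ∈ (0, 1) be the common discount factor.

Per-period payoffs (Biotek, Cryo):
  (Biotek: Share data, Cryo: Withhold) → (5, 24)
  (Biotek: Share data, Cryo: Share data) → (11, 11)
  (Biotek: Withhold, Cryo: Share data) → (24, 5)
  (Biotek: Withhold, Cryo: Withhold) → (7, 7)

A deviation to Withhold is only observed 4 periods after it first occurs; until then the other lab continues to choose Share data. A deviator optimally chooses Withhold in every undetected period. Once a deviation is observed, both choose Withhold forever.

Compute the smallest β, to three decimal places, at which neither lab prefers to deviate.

0.935

Deviating for the 4 undetected periods gains 24−11 = 13 per period over cooperation, then loses 11−7 = 4 per period forever once punishment starts.
Gain: 13(1 + β + … + β^3); loss: 4·β^4/(1−β).
No profitable deviation ⇔ 13(1−β^4) ≤ 4·β^4, i.e. β^4 ≥ 13/(13+4) = 13/17.
Hence β ≥ (13/17)^(1/4) ≈ 0.935.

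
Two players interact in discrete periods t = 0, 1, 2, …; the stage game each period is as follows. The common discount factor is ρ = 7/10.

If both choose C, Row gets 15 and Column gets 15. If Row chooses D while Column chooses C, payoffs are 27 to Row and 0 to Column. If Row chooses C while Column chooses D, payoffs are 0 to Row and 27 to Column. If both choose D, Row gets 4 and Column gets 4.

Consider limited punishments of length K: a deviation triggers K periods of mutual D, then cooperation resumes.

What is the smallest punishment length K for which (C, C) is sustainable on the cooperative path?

No profitable deviation requires (15−4)(ρ+…+ρ^K) ≥ 27−15, i.e. ρ+…+ρ^K ≥ 12/11 ≈ 1.0909.
With ρ = 7/10, the partial sums are K=1: 0.7000, K=2: 1.1900.
K = 2 is the first length at which the sum reaches 1.0909.

2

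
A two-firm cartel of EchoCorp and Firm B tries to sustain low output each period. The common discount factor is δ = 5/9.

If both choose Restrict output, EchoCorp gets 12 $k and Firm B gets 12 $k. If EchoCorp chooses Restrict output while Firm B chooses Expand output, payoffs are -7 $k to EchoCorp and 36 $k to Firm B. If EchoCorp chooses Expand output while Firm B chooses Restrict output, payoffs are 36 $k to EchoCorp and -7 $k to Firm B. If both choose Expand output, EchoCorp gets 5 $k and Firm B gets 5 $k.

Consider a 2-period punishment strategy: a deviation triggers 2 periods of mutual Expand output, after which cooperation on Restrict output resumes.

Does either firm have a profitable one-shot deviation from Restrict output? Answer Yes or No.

A one-shot deviation gives 36 now, then 5 for 2 periods, then back to 12.
Gain from deviating: (36−12) today; loss: (12−5) in each of the next 2 periods.
No-deviation condition: (12−5)(δ+…+δ^2) ≥ 36−12, i.e. δ+…+δ^2 ≥ 24/7.
At δ = 5/9: δ+…+δ^2 = 0.8642 < 3.4286.
So cooperation is not sustainable.

Yes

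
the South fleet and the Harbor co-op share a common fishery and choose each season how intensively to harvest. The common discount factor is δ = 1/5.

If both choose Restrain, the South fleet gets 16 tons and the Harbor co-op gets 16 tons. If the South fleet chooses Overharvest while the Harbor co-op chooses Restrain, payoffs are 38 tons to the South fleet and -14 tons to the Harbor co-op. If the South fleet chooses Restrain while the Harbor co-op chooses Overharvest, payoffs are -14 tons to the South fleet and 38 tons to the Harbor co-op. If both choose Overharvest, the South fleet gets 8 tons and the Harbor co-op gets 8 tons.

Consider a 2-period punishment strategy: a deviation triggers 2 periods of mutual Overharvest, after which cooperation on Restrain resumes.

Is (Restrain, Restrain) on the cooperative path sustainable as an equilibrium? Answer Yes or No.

No

Comparing payoff streams over the 3 periods until play realigns: cooperate → 16(1+δ+…+δ^2); deviate → 38 + 8(δ+…+δ^2).
Cooperation is sustained iff (16−8)(δ+…+δ^2) ≥ 38−16.
δ+…+δ^2 = 1/5·(1−(1/5)^2)/(1−1/5) = 0.2400, and (38−16)/(16−8) = 2.7500.
0.2400 < 2.7500, so cooperation is not sustainable.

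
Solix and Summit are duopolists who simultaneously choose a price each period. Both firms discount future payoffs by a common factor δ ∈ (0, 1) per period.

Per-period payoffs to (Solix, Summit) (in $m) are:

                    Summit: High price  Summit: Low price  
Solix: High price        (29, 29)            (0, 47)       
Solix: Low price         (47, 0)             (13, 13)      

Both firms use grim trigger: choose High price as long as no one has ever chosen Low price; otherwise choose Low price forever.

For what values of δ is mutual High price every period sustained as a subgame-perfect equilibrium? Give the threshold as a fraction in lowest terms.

Cooperation forever yields 29 each period: 29/(1−δ).
Deviating yields 47 once, then 13 forever: 47 + 13δ/(1−δ).
No profitable deviation requires 29/(1−δ) ≥ 47 + 13δ/(1−δ).
Multiplying by (1−δ): 29 ≥ 47(1−δ) + 13δ = 47 − 34δ.
So 34δ ≥ 18, i.e. δ ≥ 18/34 = 9/17.

9/17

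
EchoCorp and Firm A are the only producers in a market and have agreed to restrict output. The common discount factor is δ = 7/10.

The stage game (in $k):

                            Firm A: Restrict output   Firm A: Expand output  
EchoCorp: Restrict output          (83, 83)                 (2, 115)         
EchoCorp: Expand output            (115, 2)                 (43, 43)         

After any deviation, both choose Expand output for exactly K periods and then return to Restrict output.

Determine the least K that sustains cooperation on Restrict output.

2

IC: δ(1−δ^K)/(1−δ) ≥ (115−83)/(83−43) = 4/5.
With δ = 7/10: need 1 − δ^K ≥ 4/5·(1−7/10)/(7/10), i.e. δ^K ≤ 0.6571.
Since (7/10)^1 = 0.7000 and (7/10)^2 = 0.4900, the smallest such K is 2.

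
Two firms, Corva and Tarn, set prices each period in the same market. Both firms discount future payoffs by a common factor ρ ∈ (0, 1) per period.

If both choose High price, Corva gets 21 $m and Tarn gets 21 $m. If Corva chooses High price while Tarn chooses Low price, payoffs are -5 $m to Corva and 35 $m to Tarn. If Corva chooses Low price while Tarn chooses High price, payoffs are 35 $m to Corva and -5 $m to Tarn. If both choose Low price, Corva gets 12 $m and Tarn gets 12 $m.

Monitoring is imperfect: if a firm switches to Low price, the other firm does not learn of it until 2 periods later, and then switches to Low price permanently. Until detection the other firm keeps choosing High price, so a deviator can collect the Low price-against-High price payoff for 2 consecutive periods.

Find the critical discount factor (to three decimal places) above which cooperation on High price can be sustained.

0.780

The best deviation is to choose Low price for all 2 undetected periods, earning 35 each, then 12 forever once detected.
Deviation value: 35(1−ρ^2)/(1−ρ) + 12ρ^2/(1−ρ); cooperation value: 21/(1−ρ).
IC: 21 ≥ 35(1−ρ^2) + 12ρ^2 = 35 − 23ρ^2.
So ρ^2 ≥ 14/23, giving ρ ≥ (14/23)^(1/2) ≈ 0.780.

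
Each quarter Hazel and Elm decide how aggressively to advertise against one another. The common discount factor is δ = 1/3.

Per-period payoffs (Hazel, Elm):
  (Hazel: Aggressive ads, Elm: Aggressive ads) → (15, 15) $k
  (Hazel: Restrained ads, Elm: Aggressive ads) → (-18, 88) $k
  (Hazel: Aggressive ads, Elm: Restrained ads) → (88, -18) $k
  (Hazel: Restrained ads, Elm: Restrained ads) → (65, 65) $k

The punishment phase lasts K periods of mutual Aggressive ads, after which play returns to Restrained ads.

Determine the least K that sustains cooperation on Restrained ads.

Need Σ_{k=1}^{K} δ^k ≥ (88−65)/(65−15) = 0.4600 at δ = 1/3.
At K = 2 the sum is 0.4444 < 0.4600; at K = 3 it is 0.4815 ≥ 0.4600.
So the minimum punishment length is K = 3.

3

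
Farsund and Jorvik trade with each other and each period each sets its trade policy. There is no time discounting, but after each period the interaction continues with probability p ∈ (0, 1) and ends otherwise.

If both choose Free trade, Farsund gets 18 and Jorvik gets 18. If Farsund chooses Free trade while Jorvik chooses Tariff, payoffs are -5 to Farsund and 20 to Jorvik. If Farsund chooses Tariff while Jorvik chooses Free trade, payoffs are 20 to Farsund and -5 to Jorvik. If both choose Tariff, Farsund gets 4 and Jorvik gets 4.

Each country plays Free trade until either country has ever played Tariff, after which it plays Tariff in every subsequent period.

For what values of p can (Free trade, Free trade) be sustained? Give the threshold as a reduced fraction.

1/8

With no time discounting, the continuation probability p plays the role of the discount factor.
Grim-trigger IC: 18/(1−p) ≥ 20 + 4p/(1−p) ⇒ p ≥ (20−18)/(20−4) = 1/8.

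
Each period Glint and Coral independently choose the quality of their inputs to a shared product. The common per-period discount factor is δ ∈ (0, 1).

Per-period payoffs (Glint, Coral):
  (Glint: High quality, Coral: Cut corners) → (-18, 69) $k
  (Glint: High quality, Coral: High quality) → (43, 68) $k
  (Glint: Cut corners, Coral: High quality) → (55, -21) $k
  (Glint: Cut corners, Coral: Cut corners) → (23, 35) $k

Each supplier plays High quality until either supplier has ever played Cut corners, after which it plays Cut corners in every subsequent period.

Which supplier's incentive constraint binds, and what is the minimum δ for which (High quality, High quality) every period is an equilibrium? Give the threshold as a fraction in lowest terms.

Glint; δ ≥ 3/8

Glint's threshold: (55−43)/(55−23) = 3/8.
Coral's threshold: (69−68)/(69−35) = 1/34.
3/8 > 1/34, so Glint binds and δ* = 3/8.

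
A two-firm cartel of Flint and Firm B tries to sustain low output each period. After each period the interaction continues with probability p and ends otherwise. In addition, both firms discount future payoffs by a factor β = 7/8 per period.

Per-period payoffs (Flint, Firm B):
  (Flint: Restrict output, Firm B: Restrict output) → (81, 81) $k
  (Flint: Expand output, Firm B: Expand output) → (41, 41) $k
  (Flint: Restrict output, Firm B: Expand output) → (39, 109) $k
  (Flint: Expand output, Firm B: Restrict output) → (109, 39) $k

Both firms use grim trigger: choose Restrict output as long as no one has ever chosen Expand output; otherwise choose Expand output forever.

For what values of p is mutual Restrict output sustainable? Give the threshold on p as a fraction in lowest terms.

With continuation probability p and discount β, the effective per-period discount factor is βp.
Grim-trigger IC: βp ≥ (109−81)/(109−41) = 7/17.
So p ≥ (7/17)/(7/8) = 8/17.

8/17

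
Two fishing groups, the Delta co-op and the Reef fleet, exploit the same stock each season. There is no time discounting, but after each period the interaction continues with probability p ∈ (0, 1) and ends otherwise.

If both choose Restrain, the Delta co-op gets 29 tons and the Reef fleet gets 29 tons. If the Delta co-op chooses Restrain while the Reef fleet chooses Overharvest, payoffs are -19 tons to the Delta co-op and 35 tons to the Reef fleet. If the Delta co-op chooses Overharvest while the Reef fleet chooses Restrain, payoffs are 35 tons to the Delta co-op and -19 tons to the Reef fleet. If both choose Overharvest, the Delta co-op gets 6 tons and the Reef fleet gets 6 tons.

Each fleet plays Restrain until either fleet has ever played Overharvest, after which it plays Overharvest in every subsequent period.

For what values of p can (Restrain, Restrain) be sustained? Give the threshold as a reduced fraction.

With no time discounting, the continuation probability p plays the role of the discount factor.
Grim-trigger IC: 29/(1−p) ≥ 35 + 6p/(1−p) ⇒ p ≥ (35−29)/(35−6) = 6/29.

6/29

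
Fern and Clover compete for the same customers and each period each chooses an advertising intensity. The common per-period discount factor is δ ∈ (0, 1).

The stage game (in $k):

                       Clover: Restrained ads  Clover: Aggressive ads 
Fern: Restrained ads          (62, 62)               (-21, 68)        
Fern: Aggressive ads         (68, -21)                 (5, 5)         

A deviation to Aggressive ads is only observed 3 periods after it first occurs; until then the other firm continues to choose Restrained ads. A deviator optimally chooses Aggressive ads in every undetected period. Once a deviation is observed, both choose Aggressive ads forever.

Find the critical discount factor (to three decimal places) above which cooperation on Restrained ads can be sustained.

The best deviation is to choose Aggressive ads for all 3 undetected periods, earning 68 each, then 5 forever once detected.
Deviation value: 68(1−δ^3)/(1−δ) + 5δ^3/(1−δ); cooperation value: 62/(1−δ).
IC: 62 ≥ 68(1−δ^3) + 5δ^3 = 68 − 63δ^3.
So δ^3 ≥ 6/63 = 2/21, giving δ ≥ (2/21)^(1/3) ≈ 0.457.

0.457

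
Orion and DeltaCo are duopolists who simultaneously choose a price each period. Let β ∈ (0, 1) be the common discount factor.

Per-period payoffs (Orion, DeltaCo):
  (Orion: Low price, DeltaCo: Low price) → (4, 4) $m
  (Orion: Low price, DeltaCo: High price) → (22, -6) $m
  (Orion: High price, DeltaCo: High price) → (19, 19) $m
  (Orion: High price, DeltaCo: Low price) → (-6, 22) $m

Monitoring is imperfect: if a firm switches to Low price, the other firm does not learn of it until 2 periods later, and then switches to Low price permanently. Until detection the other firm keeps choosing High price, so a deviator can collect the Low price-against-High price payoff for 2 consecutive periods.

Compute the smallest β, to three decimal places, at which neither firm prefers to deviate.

0.408

A deviator earns 22 for 2 periods, then 4 forever; cooperating earns 19 forever. Multiplying the IC by (1−β):
19 ≥ 22(1−β^2) + 4β^2, so 18·β^2 ≥ 3 and β^2 ≥ 1/6.
β ≥ (1/6)^(1/2) ≈ 0.408.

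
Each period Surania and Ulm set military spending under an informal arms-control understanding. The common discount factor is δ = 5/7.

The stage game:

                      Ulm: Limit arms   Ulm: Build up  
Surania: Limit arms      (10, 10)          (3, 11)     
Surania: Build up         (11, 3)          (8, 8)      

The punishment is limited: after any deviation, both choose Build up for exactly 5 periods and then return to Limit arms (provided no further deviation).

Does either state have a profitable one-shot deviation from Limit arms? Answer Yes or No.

Comparing payoff streams over the 6 periods until play realigns: cooperate → 10(1+δ+…+δ^5); deviate → 11 + 8(δ+…+δ^5).
Cooperation is sustained iff (10−8)(δ+…+δ^5) ≥ 11−10.
δ+…+δ^5 = 5/7·(1−(5/7)^5)/(1−5/7) = 2.0352, and (11−10)/(10−8) = 0.5000.
2.0352 ≥ 0.5000, so cooperation is sustainable.

No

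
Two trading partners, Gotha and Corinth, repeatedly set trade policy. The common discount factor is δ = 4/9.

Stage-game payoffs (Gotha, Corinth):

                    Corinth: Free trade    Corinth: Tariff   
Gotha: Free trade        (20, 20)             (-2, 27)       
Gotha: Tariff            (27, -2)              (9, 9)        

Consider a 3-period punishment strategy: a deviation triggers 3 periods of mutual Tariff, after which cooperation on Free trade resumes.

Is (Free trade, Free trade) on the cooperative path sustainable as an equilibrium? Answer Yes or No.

Comparing payoff streams over the 4 periods until play realigns: cooperate → 20(1+δ+…+δ^3); deviate → 27 + 9(δ+…+δ^3).
Cooperation is sustained iff (20−9)(δ+…+δ^3) ≥ 27−20.
δ+…+δ^3 = 4/9·(1−(4/9)^3)/(1−4/9) = 0.7298, and (27−20)/(20−9) = 0.6364.
0.7298 ≥ 0.6364, so cooperation is sustainable.

Yes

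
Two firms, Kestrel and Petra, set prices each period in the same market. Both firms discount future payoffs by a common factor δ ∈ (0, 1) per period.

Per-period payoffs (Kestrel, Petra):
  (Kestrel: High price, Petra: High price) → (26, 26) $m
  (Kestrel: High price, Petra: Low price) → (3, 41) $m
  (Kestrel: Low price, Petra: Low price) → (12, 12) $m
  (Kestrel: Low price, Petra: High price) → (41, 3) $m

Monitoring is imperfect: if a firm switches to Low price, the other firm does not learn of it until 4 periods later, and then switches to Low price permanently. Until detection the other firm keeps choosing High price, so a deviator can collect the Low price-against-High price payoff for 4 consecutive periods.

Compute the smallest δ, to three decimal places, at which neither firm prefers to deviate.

0.848

The best deviation is to choose Low price for all 4 undetected periods, earning 41 each, then 12 forever once detected.
Deviation value: 41(1−δ^4)/(1−δ) + 12δ^4/(1−δ); cooperation value: 26/(1−δ).
IC: 26 ≥ 41(1−δ^4) + 12δ^4 = 41 − 29δ^4.
So δ^4 ≥ 15/29, giving δ ≥ (15/29)^(1/4) ≈ 0.848.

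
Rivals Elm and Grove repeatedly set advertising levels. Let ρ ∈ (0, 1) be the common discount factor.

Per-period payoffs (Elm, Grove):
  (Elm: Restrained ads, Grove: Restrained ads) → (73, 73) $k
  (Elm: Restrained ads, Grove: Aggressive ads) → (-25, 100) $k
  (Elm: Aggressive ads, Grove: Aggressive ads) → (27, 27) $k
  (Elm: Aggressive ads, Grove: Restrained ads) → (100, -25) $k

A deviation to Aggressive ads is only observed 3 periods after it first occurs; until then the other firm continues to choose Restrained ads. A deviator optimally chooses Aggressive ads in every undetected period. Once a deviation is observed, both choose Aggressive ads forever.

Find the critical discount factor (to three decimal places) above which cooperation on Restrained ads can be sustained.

The best deviation is to choose Aggressive ads for all 3 undetected periods, earning 100 each, then 27 forever once detected.
Deviation value: 100(1−ρ^3)/(1−ρ) + 27ρ^3/(1−ρ); cooperation value: 73/(1−ρ).
IC: 73 ≥ 100(1−ρ^3) + 27ρ^3 = 100 − 73ρ^3.
So ρ^3 ≥ 27/73, giving ρ ≥ (27/73)^(1/3) ≈ 0.718.

0.718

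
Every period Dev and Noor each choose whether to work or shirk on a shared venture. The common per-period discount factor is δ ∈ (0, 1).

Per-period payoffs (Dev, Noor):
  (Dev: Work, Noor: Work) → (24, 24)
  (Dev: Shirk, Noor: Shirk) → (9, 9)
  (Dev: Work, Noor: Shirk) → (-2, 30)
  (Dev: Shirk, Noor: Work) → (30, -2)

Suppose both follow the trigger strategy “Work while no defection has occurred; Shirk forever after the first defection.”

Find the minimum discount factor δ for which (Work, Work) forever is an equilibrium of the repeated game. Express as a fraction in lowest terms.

2/7

Under grim trigger the critical discount factor is (T−C)/(T−P) with T = 30, C = 24, P = 9.
δ* = (30−24)/(30−9) = 6/21 = 2/7.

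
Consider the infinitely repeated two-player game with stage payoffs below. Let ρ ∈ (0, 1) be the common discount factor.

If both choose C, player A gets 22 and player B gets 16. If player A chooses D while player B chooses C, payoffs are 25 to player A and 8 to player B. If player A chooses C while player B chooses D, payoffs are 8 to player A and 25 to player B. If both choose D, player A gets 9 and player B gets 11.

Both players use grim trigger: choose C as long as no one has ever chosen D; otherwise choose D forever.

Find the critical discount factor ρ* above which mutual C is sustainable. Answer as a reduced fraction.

player A's threshold: (25−22)/(25−9) = 3/16.
player B's threshold: (25−16)/(25−11) = 9/14.
3/16 < 9/14, so player B binds and ρ* = 9/14.

9/14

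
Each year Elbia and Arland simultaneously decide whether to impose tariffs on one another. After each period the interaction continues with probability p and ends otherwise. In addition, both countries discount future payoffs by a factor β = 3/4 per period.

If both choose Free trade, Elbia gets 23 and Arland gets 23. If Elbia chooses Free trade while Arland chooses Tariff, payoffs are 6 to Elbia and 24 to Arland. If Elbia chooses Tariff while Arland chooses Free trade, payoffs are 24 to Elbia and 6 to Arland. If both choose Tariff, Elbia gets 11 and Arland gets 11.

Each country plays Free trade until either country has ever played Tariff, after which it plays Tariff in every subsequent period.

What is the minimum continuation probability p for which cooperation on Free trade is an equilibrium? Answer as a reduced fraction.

4/39

Expected continuation weight on next period's payoff is β·p = 3/4·p, which plays the role of the discount factor.
Cooperation requires 3/4·p ≥ (24−23)/(24−11) = 1/13, hence p ≥ 4/39.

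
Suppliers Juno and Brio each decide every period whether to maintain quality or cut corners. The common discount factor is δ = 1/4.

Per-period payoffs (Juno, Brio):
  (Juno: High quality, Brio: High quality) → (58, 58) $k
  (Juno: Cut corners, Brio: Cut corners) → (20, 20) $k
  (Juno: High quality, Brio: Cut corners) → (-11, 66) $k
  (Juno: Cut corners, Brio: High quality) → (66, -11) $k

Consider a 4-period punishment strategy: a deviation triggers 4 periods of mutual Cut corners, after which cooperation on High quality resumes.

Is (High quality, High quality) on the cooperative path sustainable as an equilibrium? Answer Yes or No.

Yes

IC: δ+…+δ^4 ≥ (66−58)/(58−20) = 4/19.
At δ = 1/4: partial sum = 0.3320 ≥ 0.2105. Cooperation sustainable.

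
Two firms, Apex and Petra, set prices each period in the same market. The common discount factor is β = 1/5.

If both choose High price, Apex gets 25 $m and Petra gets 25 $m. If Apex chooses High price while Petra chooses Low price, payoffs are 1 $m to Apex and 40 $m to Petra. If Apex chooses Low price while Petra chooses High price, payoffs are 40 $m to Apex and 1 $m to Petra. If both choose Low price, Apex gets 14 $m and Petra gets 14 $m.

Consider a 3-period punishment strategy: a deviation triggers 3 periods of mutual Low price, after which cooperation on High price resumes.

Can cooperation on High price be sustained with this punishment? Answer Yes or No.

No

IC: β+…+β^3 ≥ (40−25)/(25−14) = 15/11.
At β = 1/5: partial sum = 0.2480 < 1.3636. Cooperation not sustainable.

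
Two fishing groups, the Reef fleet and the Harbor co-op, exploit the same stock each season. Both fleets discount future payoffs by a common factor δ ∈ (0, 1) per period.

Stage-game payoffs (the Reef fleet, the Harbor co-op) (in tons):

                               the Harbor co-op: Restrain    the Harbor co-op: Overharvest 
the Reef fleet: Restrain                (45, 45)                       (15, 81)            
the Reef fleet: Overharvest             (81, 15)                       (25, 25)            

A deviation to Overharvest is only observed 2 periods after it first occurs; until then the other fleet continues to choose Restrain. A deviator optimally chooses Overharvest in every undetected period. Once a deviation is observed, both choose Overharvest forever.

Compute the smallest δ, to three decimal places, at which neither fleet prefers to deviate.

The best deviation is to choose Overharvest for all 2 undetected periods, earning 81 each, then 25 forever once detected.
Deviation value: 81(1−δ^2)/(1−δ) + 25δ^2/(1−δ); cooperation value: 45/(1−δ).
IC: 45 ≥ 81(1−δ^2) + 25δ^2 = 81 − 56δ^2.
So δ^2 ≥ 36/56 = 9/14, giving δ ≥ (9/14)^(1/2) ≈ 0.802.

0.802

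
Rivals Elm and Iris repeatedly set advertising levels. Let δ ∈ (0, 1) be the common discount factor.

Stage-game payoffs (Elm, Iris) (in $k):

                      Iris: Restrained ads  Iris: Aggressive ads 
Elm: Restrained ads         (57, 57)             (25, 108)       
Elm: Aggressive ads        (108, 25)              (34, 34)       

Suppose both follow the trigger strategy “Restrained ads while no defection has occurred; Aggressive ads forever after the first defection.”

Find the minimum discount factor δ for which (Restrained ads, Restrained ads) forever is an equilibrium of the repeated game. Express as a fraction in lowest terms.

51/74

Cooperation forever yields 57 each period: 57/(1−δ).
Deviating yields 108 once, then 34 forever: 108 + 34δ/(1−δ).
No profitable deviation requires 57/(1−δ) ≥ 108 + 34δ/(1−δ).
Multiplying by (1−δ): 57 ≥ 108(1−δ) + 34δ = 108 − 74δ.
So 74δ ≥ 51, i.e. δ ≥ 51/74.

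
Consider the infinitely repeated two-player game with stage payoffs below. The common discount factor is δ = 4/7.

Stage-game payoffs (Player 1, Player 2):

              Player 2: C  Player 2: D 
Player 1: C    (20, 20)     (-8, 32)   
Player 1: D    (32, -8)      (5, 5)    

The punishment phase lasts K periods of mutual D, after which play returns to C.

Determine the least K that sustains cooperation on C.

No profitable deviation requires (20−5)(δ+…+δ^K) ≥ 32−20, i.e. δ+…+δ^K ≥ 4/5 ≈ 0.8000.
With δ = 4/7, the partial sums are K=1: 0.5714, K=2: 0.8980.
K = 2 is the first length at which the sum reaches 0.8000.

2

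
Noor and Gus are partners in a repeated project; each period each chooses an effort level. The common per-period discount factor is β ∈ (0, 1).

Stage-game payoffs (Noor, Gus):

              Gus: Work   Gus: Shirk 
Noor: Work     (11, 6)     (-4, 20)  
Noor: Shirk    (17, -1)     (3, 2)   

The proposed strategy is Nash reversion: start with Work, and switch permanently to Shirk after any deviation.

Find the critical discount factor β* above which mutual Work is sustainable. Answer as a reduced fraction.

Noor's threshold: (17−11)/(17−3) = 3/7.
Gus's threshold: (20−6)/(20−2) = 7/9.
3/7 < 7/9, so Gus binds and β* = 7/9.

7/9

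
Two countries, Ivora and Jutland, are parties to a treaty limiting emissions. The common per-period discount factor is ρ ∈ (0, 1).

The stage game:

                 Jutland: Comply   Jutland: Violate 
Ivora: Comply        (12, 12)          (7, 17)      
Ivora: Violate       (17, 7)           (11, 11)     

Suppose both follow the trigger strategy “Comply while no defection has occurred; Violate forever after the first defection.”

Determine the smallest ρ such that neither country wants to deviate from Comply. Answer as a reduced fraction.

5/6

Cooperation forever yields 12 each period: 12/(1−ρ).
Deviating yields 17 once, then 11 forever: 17 + 11ρ/(1−ρ).
No profitable deviation requires 12/(1−ρ) ≥ 17 + 11ρ/(1−ρ).
Multiplying by (1−ρ): 12 ≥ 17(1−ρ) + 11ρ = 17 − 6ρ.
So 6ρ ≥ 5, i.e. ρ ≥ 5/6.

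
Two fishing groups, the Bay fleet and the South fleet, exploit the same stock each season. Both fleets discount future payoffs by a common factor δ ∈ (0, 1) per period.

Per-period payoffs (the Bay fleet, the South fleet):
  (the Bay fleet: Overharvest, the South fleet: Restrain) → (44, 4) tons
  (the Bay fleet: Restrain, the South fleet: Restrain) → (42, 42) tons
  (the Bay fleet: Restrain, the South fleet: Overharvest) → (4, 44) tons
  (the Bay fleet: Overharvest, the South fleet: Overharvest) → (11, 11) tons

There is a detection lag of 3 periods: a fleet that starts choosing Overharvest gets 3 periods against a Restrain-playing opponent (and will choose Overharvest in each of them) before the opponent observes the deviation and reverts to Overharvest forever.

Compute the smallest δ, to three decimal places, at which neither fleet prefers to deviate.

Deviating for the 3 undetected periods gains 44−42 = 2 per period over cooperation, then loses 42−11 = 31 per period forever once punishment starts.
Gain: 2(1 + δ + … + δ^2); loss: 31·δ^3/(1−δ).
No profitable deviation ⇔ 2(1−δ^3) ≤ 31·δ^3, i.e. δ^3 ≥ 2/(2+31) = 2/33.
Hence δ ≥ (2/33)^(1/3) ≈ 0.393.

0.393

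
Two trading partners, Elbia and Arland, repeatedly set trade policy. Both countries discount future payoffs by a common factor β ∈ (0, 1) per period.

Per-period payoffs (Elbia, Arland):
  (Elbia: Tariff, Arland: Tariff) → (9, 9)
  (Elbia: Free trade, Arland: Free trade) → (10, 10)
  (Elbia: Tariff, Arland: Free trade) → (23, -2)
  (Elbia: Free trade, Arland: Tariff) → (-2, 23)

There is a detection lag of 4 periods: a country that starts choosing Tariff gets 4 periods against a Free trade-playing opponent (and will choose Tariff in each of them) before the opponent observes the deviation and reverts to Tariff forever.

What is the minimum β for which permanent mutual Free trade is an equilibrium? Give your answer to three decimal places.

A deviator earns 23 for 4 periods, then 9 forever; cooperating earns 10 forever. Multiplying the IC by (1−β):
10 ≥ 23(1−β^4) + 9β^4, so 14·β^4 ≥ 13 and β^4 ≥ 13/14.
β ≥ (13/14)^(1/4) ≈ 0.982.

0.982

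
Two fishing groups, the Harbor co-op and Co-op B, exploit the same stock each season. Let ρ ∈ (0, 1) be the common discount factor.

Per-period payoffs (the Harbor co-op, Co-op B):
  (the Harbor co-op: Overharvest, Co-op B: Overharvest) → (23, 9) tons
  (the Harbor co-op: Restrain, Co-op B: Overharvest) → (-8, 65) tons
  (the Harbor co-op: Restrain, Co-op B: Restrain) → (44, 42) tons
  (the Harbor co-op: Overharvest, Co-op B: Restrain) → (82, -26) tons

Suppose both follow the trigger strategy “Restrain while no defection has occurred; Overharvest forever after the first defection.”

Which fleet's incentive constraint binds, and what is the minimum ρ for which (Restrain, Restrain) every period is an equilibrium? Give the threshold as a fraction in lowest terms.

the Harbor co-op; ρ ≥ 38/59

the Harbor co-op's threshold: (82−44)/(82−23) = 38/59.
Co-op B's threshold: (65−42)/(65−9) = 23/56.
38/59 > 23/56, so the Harbor co-op binds and ρ* = 38/59.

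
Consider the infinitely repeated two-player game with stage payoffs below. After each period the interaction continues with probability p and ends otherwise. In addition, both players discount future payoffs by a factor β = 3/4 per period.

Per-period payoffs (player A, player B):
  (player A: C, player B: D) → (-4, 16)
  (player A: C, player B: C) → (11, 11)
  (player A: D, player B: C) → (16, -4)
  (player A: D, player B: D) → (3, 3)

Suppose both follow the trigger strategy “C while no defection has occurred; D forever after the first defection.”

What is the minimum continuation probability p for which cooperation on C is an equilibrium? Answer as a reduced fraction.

20/39

With continuation probability p and discount β, the effective per-period discount factor is βp.
Grim-trigger IC: βp ≥ (16−11)/(16−3) = 5/13.
So p ≥ (5/13)/(3/4) = 20/39.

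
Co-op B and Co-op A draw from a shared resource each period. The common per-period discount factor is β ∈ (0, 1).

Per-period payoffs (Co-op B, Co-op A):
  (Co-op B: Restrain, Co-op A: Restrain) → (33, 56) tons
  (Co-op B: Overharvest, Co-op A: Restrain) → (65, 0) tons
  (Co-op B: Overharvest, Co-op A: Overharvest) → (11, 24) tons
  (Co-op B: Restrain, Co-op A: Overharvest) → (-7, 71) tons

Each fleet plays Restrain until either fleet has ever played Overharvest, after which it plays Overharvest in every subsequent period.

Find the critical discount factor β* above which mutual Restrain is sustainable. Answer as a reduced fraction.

16/27

Co-op B's threshold: (65−33)/(65−11) = 16/27.
Co-op A's threshold: (71−56)/(71−24) = 15/47.
16/27 > 15/47, so Co-op B binds and β* = 16/27.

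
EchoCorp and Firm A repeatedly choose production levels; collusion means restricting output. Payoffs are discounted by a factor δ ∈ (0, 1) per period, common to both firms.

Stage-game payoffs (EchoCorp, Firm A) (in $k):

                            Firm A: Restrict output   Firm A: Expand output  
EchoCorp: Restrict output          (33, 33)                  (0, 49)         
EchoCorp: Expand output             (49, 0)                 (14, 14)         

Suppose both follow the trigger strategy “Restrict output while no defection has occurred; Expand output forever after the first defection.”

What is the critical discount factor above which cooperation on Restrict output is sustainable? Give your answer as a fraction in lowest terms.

One-period gain from deviating is 49 − 33 = 16. The loss is 33 − 14 = 19 in every subsequent period, with present value 19·δ/(1−δ).
Deviation is unprofitable when 19·δ/(1−δ) ≥ 16, i.e. δ/(1−δ) ≥ 16/19.
Equivalently δ ≥ 16/(16+19) = 16/35.

16/35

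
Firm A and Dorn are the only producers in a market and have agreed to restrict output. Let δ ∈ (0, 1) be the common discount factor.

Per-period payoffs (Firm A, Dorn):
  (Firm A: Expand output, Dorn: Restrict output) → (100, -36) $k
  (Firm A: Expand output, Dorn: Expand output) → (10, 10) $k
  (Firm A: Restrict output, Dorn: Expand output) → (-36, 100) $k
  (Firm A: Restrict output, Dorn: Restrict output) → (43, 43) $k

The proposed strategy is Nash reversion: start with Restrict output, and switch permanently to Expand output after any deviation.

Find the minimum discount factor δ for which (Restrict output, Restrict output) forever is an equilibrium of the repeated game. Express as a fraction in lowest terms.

One-period gain from deviating is 100 − 43 = 57. The loss is 43 − 10 = 33 in every subsequent period, with present value 33·δ/(1−δ).
Deviation is unprofitable when 33·δ/(1−δ) ≥ 57, i.e. δ/(1−δ) ≥ 19/11.
Equivalently δ ≥ 57/(57+33) = 19/30.

19/30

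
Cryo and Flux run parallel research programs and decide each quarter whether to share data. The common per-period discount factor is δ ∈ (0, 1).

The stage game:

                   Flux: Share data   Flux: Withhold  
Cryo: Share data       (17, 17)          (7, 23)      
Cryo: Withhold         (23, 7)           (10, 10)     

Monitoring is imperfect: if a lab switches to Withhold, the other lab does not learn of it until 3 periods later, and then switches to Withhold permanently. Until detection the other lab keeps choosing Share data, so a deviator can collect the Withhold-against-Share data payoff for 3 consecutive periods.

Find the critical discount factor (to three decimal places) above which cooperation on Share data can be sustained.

A deviator earns 23 for 3 periods, then 10 forever; cooperating earns 17 forever. Multiplying the IC by (1−δ):
17 ≥ 23(1−δ^3) + 10δ^3, so 13·δ^3 ≥ 6 and δ^3 ≥ 6/13.
δ ≥ (6/13)^(1/3) ≈ 0.773.

0.773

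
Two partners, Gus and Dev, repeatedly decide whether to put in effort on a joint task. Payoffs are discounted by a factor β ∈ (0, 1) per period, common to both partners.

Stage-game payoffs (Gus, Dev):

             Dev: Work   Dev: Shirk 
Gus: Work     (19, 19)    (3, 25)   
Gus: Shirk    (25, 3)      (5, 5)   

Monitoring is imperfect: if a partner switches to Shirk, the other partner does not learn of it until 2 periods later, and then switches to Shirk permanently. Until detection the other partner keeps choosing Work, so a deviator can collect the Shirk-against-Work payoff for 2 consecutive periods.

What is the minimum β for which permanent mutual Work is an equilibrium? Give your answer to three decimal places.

0.548

A deviator earns 25 for 2 periods, then 5 forever; cooperating earns 19 forever. Multiplying the IC by (1−β):
19 ≥ 25(1−β^2) + 5β^2, so 20·β^2 ≥ 6 and β^2 ≥ 3/10.
β ≥ (3/10)^(1/2) ≈ 0.548.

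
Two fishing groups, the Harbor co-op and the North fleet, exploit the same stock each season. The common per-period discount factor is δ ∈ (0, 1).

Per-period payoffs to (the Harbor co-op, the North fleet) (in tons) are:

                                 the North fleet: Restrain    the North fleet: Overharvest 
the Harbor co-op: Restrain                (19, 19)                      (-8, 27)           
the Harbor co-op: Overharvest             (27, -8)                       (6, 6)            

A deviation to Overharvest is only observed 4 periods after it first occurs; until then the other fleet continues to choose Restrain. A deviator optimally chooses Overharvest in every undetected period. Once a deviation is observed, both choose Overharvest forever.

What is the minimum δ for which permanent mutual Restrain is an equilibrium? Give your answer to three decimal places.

0.786

The best deviation is to choose Overharvest for all 4 undetected periods, earning 27 each, then 6 forever once detected.
Deviation value: 27(1−δ^4)/(1−δ) + 6δ^4/(1−δ); cooperation value: 19/(1−δ).
IC: 19 ≥ 27(1−δ^4) + 6δ^4 = 27 − 21δ^4.
So δ^4 ≥ 8/21, giving δ ≥ (8/21)^(1/4) ≈ 0.786.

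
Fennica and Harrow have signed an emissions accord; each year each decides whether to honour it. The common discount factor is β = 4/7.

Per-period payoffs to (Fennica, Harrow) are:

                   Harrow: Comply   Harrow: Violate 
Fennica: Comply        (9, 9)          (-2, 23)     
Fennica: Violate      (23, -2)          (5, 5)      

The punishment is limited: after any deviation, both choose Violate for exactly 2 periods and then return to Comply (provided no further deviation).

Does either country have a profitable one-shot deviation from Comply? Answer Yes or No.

Comparing payoff streams over the 3 periods until play realigns: cooperate → 9(1+β+…+β^2); deviate → 23 + 5(β+…+β^2).
Cooperation is sustained iff (9−5)(β+…+β^2) ≥ 23−9.
β+…+β^2 = 4/7·(1−(4/7)^2)/(1−4/7) = 0.8980, and (23−9)/(9−5) = 3.5000.
0.8980 < 3.5000, so cooperation is not sustainable.

Yes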